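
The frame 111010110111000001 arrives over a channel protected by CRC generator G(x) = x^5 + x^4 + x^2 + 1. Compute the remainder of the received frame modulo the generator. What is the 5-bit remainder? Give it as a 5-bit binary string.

Modulo-2 division of 111010110111000001 by 110101:
  pos 0: 111010 XOR 110101 = 001111
  pos 2: 111111 XOR 110101 = 001010
  pos 4: 101001 XOR 110101 = 011100
  pos 5: 111001 XOR 110101 = 001100
  pos 7: 110010 XOR 110101 = 000111
  pos 10: 111000 XOR 110101 = 001101
  pos 12: 110101 XOR 110101 = 000000
Remainder = 00000 (zero — the frame passes the CRC check).

00000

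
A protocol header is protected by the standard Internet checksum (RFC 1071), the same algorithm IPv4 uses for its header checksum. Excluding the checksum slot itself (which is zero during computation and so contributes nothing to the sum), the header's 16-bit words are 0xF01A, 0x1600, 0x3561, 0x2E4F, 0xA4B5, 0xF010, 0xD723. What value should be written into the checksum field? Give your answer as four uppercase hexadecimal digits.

One's-complement addition (fold any carry out of bit 15 back into bit 0):
  0xF01A + 0x1600 = 0x1061A → wrap carry → 0x061B
  0x061B + 0x3561 = 0x03B7C
  0x3B7C + 0x2E4F = 0x069CB
  0x69CB + 0xA4B5 = 0x10E80 → wrap carry → 0x0E81
  0x0E81 + 0xF010 = 0x0FE91
  0xFE91 + 0xD723 = 0x1D5B4 → wrap carry → 0xD5B5
One's-complement sum = 0xD5B5.
Checksum = ~0xD5B5 & 0xFFFF = 0x2A4A.

2A4A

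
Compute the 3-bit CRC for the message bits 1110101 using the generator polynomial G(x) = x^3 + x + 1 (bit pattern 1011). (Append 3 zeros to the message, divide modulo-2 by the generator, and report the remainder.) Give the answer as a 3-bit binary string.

Append 3 zeros: 1110101000. Divide by 1011 (XOR where the leading bit is 1):
  pos 0: 1110 XOR 1011 = 0101
  pos 1: 1011 XOR 1011 = 0000
  pos 6: 1000 XOR 1011 = 0011
Remainder (last 3 bits) = 011. This is the CRC / FCS.

011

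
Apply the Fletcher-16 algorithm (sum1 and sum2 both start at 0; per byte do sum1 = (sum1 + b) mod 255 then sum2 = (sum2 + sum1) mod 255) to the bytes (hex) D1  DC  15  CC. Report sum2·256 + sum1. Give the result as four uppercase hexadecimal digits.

D490

Running sums (mod 255):
  after byte 0 (D1): sum1=209, sum2=209
  after byte 1 (DC): sum1=174, sum2=128
  after byte 2 (15): sum1=195, sum2=68
  after byte 3 (CC): sum1=144, sum2=212
Checksum = sum2·256 + sum1 = 212·256 + 144 = 54416 = 0xD490.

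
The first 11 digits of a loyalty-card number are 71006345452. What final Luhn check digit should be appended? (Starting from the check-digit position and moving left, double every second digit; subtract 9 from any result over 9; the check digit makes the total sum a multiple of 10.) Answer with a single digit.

8

Partial digits right→left: 2 5 4 5 4 3 6 0 0 1 7
Double every second digit counting from the check-digit position (so the 1st, 3rd, 5th, ... of the partial from the right).
  doubled (with −9 where >9): 4 8 8 3 0 5 → sum 28
  kept as-is: 5 5 3 0 1 → sum 14
Total = 28 + 14 = 42.
Check digit = (10 − (42 mod 10)) mod 10 = 8.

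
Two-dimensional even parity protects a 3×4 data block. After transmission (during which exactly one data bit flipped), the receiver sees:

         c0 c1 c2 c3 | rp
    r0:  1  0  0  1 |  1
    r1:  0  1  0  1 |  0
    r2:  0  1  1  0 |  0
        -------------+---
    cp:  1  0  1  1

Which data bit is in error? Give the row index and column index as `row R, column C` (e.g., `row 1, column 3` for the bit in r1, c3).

Recompute each row's even parity and compare to rp:
  r0: data parity 0, sent rp 1 → mismatch
  r1: data parity 0, sent rp 0 → ok
  r2: data parity 0, sent rp 0 → ok
Recompute each column's even parity and compare to cp:
  c0: data parity 1, sent cp 1 → ok
  c1: data parity 0, sent cp 0 → ok
  c2: data parity 1, sent cp 1 → ok
  c3: data parity 0, sent cp 1 → mismatch
Exactly one row (r0) and one column (c3) fail → the flipped bit is at their intersection.

row 0, column 3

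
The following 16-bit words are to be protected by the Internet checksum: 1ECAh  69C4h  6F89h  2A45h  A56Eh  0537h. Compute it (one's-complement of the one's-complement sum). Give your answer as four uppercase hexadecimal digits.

32FD

One's-complement addition (fold any carry out of bit 15 back into bit 0):
  0x1ECA + 0x69C4 = 0x0888E
  0x888E + 0x6F89 = 0x0F817
  0xF817 + 0x2A45 = 0x1225C → wrap carry → 0x225D
  0x225D + 0xA56E = 0x0C7CB
  0xC7CB + 0x0537 = 0x0CD02
One's-complement sum = 0xCD02.
Checksum = ~0xCD02 & 0xFFFF = 0x32FD.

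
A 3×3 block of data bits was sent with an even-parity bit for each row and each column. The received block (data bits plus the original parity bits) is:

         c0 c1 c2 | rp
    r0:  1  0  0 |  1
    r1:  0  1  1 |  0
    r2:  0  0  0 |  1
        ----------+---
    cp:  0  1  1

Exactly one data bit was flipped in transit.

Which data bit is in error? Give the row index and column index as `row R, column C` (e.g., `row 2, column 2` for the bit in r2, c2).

row 2, column 0

Recompute each row's even parity and compare to rp:
  r0: data parity 1, sent rp 1 → ok
  r1: data parity 0, sent rp 0 → ok
  r2: data parity 0, sent rp 1 → mismatch
Recompute each column's even parity and compare to cp:
  c0: data parity 1, sent cp 0 → mismatch
  c1: data parity 1, sent cp 1 → ok
  c2: data parity 1, sent cp 1 → ok
Exactly one row (r2) and one column (c0) fail → the flipped bit is at their intersection.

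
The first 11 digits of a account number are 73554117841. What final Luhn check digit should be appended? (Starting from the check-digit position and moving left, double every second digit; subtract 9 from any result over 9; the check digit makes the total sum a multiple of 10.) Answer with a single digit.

Partial digits right→left: 1 4 8 7 1 1 4 5 5 3 7
Double every second digit counting from the check-digit position (so the 1st, 3rd, 5th, ... of the partial from the right).
  doubled (with −9 where >9): 2 7 2 8 1 5 → sum 25
  kept as-is: 4 7 1 5 3 → sum 20
Total = 25 + 20 = 45.
Check digit = (10 − (45 mod 10)) mod 10 = 5.

5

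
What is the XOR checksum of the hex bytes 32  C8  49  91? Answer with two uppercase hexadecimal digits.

22

XOR the bytes together:
  start with 0x32
  0x32 ⊕ 0xC8 = 0xFA
  0xFA ⊕ 0x49 = 0xB3
  0xB3 ⊕ 0x91 = 0x22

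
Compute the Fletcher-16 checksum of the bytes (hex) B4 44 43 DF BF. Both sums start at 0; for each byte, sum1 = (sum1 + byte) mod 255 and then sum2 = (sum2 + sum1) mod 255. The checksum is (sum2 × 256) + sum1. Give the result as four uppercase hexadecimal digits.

E1DB

Running sums (mod 255):
  after byte 0 (B4): sum1=180, sum2=180
  after byte 1 (44): sum1=248, sum2=173
  after byte 2 (43): sum1=60, sum2=233
  after byte 3 (DF): sum1=28, sum2=6
  after byte 4 (BF): sum1=219, sum2=225
Checksum = sum2·256 + sum1 = 225·256 + 219 = 57819 = 0xE1DB.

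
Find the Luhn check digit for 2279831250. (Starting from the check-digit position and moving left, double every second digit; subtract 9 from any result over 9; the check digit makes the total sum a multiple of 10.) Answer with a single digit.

Partial digits right→left: 0 5 2 1 3 8 9 7 2 2
Double every second digit counting from the check-digit position (so the 1st, 3rd, 5th, ... of the partial from the right).
  doubled (with −9 where >9): 0 4 6 9 4 → sum 23
  kept as-is: 5 1 8 7 2 → sum 23
Total = 23 + 23 = 46.
Check digit = (10 − (46 mod 10)) mod 10 = 4.

4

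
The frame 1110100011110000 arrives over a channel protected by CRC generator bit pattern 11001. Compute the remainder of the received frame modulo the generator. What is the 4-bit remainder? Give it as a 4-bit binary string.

1100

Modulo-2 division of 1110100011110000 by 11001:
  pos 0: 11101 XOR 11001 = 00100
  pos 2: 10000 XOR 11001 = 01001
  pos 3: 10010 XOR 11001 = 01011
  pos 4: 10111 XOR 11001 = 01110
  pos 5: 11101 XOR 11001 = 00100
  pos 7: 10011 XOR 11001 = 01010
  pos 8: 10100 XOR 11001 = 01101
  pos 9: 11010 XOR 11001 = 00011
Remainder = 1100 (nonzero — an error is detected).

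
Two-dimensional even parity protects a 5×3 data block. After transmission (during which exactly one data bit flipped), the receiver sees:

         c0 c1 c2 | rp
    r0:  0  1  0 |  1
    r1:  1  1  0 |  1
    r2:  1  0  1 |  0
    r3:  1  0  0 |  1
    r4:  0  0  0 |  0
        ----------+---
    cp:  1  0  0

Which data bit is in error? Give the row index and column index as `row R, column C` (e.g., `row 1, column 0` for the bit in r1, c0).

Recompute each row's even parity and compare to rp:
  r0: data parity 1, sent rp 1 → ok
  r1: data parity 0, sent rp 1 → mismatch
  r2: data parity 0, sent rp 0 → ok
  r3: data parity 1, sent rp 1 → ok
  r4: data parity 0, sent rp 0 → ok
Recompute each column's even parity and compare to cp:
  c0: data parity 1, sent cp 1 → ok
  c1: data parity 0, sent cp 0 → ok
  c2: data parity 1, sent cp 0 → mismatch
Exactly one row (r1) and one column (c2) fail → the flipped bit is at their intersection.

row 1, column 2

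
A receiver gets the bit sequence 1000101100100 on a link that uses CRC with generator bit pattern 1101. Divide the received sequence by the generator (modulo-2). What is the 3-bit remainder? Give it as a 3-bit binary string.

000

Modulo-2 division of 1000101100100 by 1101:
  pos 0: 1000 XOR 1101 = 0101
  pos 1: 1011 XOR 1101 = 0110
  pos 2: 1100 XOR 1101 = 0001
  pos 5: 1110 XOR 1101 = 0011
  pos 7: 1101 XOR 1101 = 0000
Remainder = 000 (zero — the frame passes the CRC check).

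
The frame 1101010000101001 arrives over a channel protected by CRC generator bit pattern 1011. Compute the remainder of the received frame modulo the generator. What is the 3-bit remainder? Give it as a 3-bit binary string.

010

Modulo-2 division of 1101010000101001 by 1011:
  pos 0: 1101 XOR 1011 = 0110
  pos 1: 1100 XOR 1011 = 0111
  pos 2: 1111 XOR 1011 = 0100
  pos 3: 1000 XOR 1011 = 0011
  pos 5: 1100 XOR 1011 = 0111
  pos 6: 1110 XOR 1011 = 0101
  pos 7: 1011 XOR 1011 = 0000
  pos 12: 1001 XOR 1011 = 0010
Remainder = 010 (nonzero — an error is detected).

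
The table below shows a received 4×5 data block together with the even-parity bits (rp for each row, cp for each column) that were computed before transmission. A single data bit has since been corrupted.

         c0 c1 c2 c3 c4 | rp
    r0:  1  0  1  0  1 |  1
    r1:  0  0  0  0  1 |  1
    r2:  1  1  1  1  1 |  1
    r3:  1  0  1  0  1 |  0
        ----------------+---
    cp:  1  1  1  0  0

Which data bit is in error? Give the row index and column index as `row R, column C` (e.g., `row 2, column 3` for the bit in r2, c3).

Recompute each row's even parity and compare to rp:
  r0: data parity 1, sent rp 1 → ok
  r1: data parity 1, sent rp 1 → ok
  r2: data parity 1, sent rp 1 → ok
  r3: data parity 1, sent rp 0 → mismatch
Recompute each column's even parity and compare to cp:
  c0: data parity 1, sent cp 1 → ok
  c1: data parity 1, sent cp 1 → ok
  c2: data parity 1, sent cp 1 → ok
  c3: data parity 1, sent cp 0 → mismatch
  c4: data parity 0, sent cp 0 → ok
Exactly one row (r3) and one column (c3) fail → the flipped bit is at their intersection.

row 3, column 3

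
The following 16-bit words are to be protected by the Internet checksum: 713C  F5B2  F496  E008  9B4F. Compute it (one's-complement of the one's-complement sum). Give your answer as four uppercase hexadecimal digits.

2921

One's-complement addition (fold any carry out of bit 15 back into bit 0):
  0x713C + 0xF5B2 = 0x166EE → wrap carry → 0x66EF
  0x66EF + 0xF496 = 0x15B85 → wrap carry → 0x5B86
  0x5B86 + 0xE008 = 0x13B8E → wrap carry → 0x3B8F
  0x3B8F + 0x9B4F = 0x0D6DE
One's-complement sum = 0xD6DE.
Checksum = ~0xD6DE & 0xFFFF = 0x2921.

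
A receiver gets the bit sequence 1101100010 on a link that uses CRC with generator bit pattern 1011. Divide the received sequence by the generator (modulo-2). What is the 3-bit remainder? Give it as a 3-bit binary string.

Modulo-2 division of 1101100010 by 1011:
  pos 0: 1101 XOR 1011 = 0110
  pos 1: 1101 XOR 1011 = 0110
  pos 2: 1100 XOR 1011 = 0111
  pos 3: 1110 XOR 1011 = 0101
  pos 4: 1010 XOR 1011 = 0001
Remainder = 110 (nonzero — an error is detected).

110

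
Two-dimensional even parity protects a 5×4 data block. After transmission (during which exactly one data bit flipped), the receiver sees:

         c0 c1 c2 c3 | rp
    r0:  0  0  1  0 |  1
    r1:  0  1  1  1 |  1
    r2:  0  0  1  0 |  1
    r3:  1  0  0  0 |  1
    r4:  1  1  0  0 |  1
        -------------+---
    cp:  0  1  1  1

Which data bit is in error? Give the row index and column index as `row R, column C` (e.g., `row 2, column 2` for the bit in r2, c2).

row 4, column 1

Recompute each row's even parity and compare to rp:
  r0: data parity 1, sent rp 1 → ok
  r1: data parity 1, sent rp 1 → ok
  r2: data parity 1, sent rp 1 → ok
  r3: data parity 1, sent rp 1 → ok
  r4: data parity 0, sent rp 1 → mismatch
Recompute each column's even parity and compare to cp:
  c0: data parity 0, sent cp 0 → ok
  c1: data parity 0, sent cp 1 → mismatch
  c2: data parity 1, sent cp 1 → ok
  c3: data parity 1, sent cp 1 → ok
Exactly one row (r4) and one column (c1) fail → the flipped bit is at their intersection.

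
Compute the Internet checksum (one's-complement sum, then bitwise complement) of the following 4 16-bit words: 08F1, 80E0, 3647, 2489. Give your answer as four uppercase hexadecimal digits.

One's-complement addition (fold any carry out of bit 15 back into bit 0):
  0x08F1 + 0x80E0 = 0x089D1
  0x89D1 + 0x3647 = 0x0C018
  0xC018 + 0x2489 = 0x0E4A1
One's-complement sum = 0xE4A1.
Checksum = ~0xE4A1 & 0xFFFF = 0x1B5E.

1B5E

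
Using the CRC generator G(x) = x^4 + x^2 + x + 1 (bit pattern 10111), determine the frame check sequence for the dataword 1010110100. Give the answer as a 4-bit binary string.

Append 4 zeros: 10101101000000. Divide by 10111 (XOR where the leading bit is 1):
  pos 0: 10101 XOR 10111 = 00010
  pos 3: 10101 XOR 10111 = 00010
  pos 6: 10000 XOR 10111 = 00111
  pos 8: 11100 XOR 10111 = 01011
  pos 9: 10110 XOR 10111 = 00001
Remainder (last 4 bits) = 0001. This is the CRC / FCS.

0001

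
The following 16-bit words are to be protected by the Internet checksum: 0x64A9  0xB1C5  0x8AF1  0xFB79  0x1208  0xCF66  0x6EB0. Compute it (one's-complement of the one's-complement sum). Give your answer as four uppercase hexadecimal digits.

One's-complement addition (fold any carry out of bit 15 back into bit 0):
  0x64A9 + 0xB1C5 = 0x1166E → wrap carry → 0x166F
  0x166F + 0x8AF1 = 0x0A160
  0xA160 + 0xFB79 = 0x19CD9 → wrap carry → 0x9CDA
  0x9CDA + 0x1208 = 0x0AEE2
  0xAEE2 + 0xCF66 = 0x17E48 → wrap carry → 0x7E49
  0x7E49 + 0x6EB0 = 0x0ECF9
One's-complement sum = 0xECF9.
Checksum = ~0xECF9 & 0xFFFF = 0x1306.

1306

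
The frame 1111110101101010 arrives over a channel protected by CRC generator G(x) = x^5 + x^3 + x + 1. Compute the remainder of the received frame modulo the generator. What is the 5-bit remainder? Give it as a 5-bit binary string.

10110

Modulo-2 division of 1111110101101010 by 101011:
  pos 0: 111111 XOR 101011 = 010100
  pos 1: 101000 XOR 101011 = 000011
  pos 5: 111011 XOR 101011 = 010000
  pos 6: 100000 XOR 101011 = 001011
  pos 8: 101110 XOR 101011 = 000101
Remainder = 10110 (nonzero — an error is detected).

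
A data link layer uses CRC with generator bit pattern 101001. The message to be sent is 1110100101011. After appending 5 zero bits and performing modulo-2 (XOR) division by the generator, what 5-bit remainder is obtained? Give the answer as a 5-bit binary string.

Append 5 zeros: 111010010101100000. Divide by 101001 (XOR where the leading bit is 1):
  pos 0: 111010 XOR 101001 = 010011
  pos 1: 100110 XOR 101001 = 001111
  pos 3: 111110 XOR 101001 = 010111
  pos 4: 101111 XOR 101001 = 000110
  pos 7: 110011 XOR 101001 = 011010
  pos 8: 110100 XOR 101001 = 011101
  pos 9: 111010 XOR 101001 = 010011
  pos 10: 100110 XOR 101001 = 001111
  pos 12: 111100 XOR 101001 = 010101
Remainder (last 5 bits) = 10101. This is the CRC / FCS.

10101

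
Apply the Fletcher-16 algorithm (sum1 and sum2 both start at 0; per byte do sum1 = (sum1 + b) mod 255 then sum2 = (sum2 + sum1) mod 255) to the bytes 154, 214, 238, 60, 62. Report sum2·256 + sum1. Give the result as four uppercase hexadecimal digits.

E3DA

Running sums (mod 255):
  after byte 0 (154): sum1=154, sum2=154
  after byte 1 (214): sum1=113, sum2=12
  after byte 2 (238): sum1=96, sum2=108
  after byte 3 (60): sum1=156, sum2=9
  after byte 4 (62): sum1=218, sum2=227
Checksum = sum2·256 + sum1 = 227·256 + 218 = 58330 = 0xE3DA.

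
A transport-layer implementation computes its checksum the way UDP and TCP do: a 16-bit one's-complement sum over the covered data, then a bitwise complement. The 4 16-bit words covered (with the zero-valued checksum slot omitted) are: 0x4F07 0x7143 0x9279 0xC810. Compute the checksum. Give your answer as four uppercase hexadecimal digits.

One's-complement addition (fold any carry out of bit 15 back into bit 0):
  0x4F07 + 0x7143 = 0x0C04A
  0xC04A + 0x9279 = 0x152C3 → wrap carry → 0x52C4
  0x52C4 + 0xC810 = 0x11AD4 → wrap carry → 0x1AD5
One's-complement sum = 0x1AD5.
Checksum = ~0x1AD5 & 0xFFFF = 0xE52A.

E52A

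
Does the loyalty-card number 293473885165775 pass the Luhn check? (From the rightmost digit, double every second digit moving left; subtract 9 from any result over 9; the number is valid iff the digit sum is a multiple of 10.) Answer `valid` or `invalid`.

From the right, keep odd positions and double even positions (subtract 9 from any doubled value over 9):
  doubled (positions 2,4,...): 5 1 2 7 6 8 9 → sum 38
  kept (positions 1,3,...): 5 7 6 5 8 7 3 2 → sum 43
Total = 81.
81 mod 10 = 1, so the number is invalid.

invalid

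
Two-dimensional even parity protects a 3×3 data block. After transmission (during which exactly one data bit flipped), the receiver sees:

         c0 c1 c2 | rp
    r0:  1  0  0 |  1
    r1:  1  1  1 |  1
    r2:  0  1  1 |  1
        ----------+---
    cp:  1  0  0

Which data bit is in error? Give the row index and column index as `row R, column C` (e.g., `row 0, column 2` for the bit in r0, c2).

Recompute each row's even parity and compare to rp:
  r0: data parity 1, sent rp 1 → ok
  r1: data parity 1, sent rp 1 → ok
  r2: data parity 0, sent rp 1 → mismatch
Recompute each column's even parity and compare to cp:
  c0: data parity 0, sent cp 1 → mismatch
  c1: data parity 0, sent cp 0 → ok
  c2: data parity 0, sent cp 0 → ok
Exactly one row (r2) and one column (c0) fail → the flipped bit is at their intersection.

row 2, column 0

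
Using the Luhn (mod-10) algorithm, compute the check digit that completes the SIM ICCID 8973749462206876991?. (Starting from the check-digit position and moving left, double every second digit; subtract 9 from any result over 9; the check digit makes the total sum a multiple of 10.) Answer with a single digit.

Partial digits right→left: 1 9 9 6 7 8 6 0 2 2 6 4 9 4 7 3 7 9 8
Double every second digit counting from the check-digit position (so the 1st, 3rd, 5th, ... of the partial from the right).
  doubled (with −9 where >9): 2 9 5 3 4 3 9 5 5 7 → sum 52
  kept as-is: 9 6 8 0 2 4 4 3 9 → sum 45
Total = 52 + 45 = 97.
Check digit = (10 − (97 mod 10)) mod 10 = 3.

3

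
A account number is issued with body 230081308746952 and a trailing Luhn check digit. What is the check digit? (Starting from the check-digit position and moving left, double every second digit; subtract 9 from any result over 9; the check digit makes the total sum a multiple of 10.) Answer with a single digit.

Partial digits right→left: 2 5 9 6 4 7 8 0 3 1 8 0 0 3 2
Double every second digit counting from the check-digit position (so the 1st, 3rd, 5th, ... of the partial from the right).
  doubled (with −9 where >9): 4 9 8 7 6 7 0 4 → sum 45
  kept as-is: 5 6 7 0 1 0 3 → sum 22
Total = 45 + 22 = 67.
Check digit = (10 − (67 mod 10)) mod 10 = 3.

3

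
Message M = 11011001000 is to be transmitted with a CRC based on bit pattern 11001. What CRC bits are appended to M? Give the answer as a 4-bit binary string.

Append 4 zeros: 110110010000000. Divide by 11001 (XOR where the leading bit is 1):
  pos 0: 11011 XOR 11001 = 00010
  pos 3: 10001 XOR 11001 = 01000
  pos 4: 10000 XOR 11001 = 01001
  pos 5: 10010 XOR 11001 = 01011
  pos 6: 10110 XOR 11001 = 01111
  pos 7: 11110 XOR 11001 = 00111
  pos 9: 11100 XOR 11001 = 00101
Remainder (last 4 bits) = 1010. This is the CRC / FCS.

1010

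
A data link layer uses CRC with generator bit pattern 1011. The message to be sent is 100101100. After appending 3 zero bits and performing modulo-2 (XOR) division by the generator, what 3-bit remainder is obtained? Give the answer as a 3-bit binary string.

Append 3 zeros: 100101100000. Divide by 1011 (XOR where the leading bit is 1):
  pos 0: 1001 XOR 1011 = 0010
  pos 2: 1001 XOR 1011 = 0010
  pos 4: 1010 XOR 1011 = 0001
  pos 7: 1000 XOR 1011 = 0011
Remainder (last 3 bits) = 110. This is the CRC / FCS.

110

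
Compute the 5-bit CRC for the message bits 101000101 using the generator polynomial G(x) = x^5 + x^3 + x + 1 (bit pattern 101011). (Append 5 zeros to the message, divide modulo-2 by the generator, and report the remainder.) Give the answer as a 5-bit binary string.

11110

Append 5 zeros: 10100010100000. Divide by 101011 (XOR where the leading bit is 1):
  pos 0: 101000 XOR 101011 = 000011
  pos 4: 111010 XOR 101011 = 010001
  pos 5: 100010 XOR 101011 = 001001
  pos 7: 100100 XOR 101011 = 001111
Remainder (last 5 bits) = 11110. This is the CRC / FCS.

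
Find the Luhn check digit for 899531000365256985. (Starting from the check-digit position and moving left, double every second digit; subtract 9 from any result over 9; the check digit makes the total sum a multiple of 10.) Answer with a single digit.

Partial digits right→left: 5 8 9 6 5 2 5 6 3 0 0 0 1 3 5 9 9 8
Double every second digit counting from the check-digit position (so the 1st, 3rd, 5th, ... of the partial from the right).
  doubled (with −9 where >9): 1 9 1 1 6 0 2 1 9 → sum 30
  kept as-is: 8 6 2 6 0 0 3 9 8 → sum 42
Total = 30 + 42 = 72.
Check digit = (10 − (72 mod 10)) mod 10 = 8.

8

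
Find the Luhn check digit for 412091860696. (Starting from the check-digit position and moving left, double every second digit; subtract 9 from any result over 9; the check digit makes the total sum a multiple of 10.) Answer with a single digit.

5

Partial digits right→left: 6 9 6 0 6 8 1 9 0 2 1 4
Double every second digit counting from the check-digit position (so the 1st, 3rd, 5th, ... of the partial from the right).
  doubled (with −9 where >9): 3 3 3 2 0 2 → sum 13
  kept as-is: 9 0 8 9 2 4 → sum 32
Total = 13 + 32 = 45.
Check digit = (10 − (45 mod 10)) mod 10 = 5.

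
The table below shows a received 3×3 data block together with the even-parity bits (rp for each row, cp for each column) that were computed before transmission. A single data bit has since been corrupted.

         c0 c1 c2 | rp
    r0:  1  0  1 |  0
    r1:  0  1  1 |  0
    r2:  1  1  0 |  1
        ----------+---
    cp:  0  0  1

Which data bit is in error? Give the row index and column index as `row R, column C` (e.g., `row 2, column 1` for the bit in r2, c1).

row 2, column 2

Recompute each row's even parity and compare to rp:
  r0: data parity 0, sent rp 0 → ok
  r1: data parity 0, sent rp 0 → ok
  r2: data parity 0, sent rp 1 → mismatch
Recompute each column's even parity and compare to cp:
  c0: data parity 0, sent cp 0 → ok
  c1: data parity 0, sent cp 0 → ok
  c2: data parity 0, sent cp 1 → mismatch
Exactly one row (r2) and one column (c2) fail → the flipped bit is at their intersection.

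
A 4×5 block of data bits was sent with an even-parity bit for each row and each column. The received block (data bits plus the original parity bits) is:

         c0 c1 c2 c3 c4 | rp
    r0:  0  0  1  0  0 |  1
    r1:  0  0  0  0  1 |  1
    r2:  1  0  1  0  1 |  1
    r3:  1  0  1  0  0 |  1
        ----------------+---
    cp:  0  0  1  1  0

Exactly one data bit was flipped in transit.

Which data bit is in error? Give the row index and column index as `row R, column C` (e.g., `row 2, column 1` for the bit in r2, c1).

Recompute each row's even parity and compare to rp:
  r0: data parity 1, sent rp 1 → ok
  r1: data parity 1, sent rp 1 → ok
  r2: data parity 1, sent rp 1 → ok
  r3: data parity 0, sent rp 1 → mismatch
Recompute each column's even parity and compare to cp:
  c0: data parity 0, sent cp 0 → ok
  c1: data parity 0, sent cp 0 → ok
  c2: data parity 1, sent cp 1 → ok
  c3: data parity 0, sent cp 1 → mismatch
  c4: data parity 0, sent cp 0 → ok
Exactly one row (r3) and one column (c3) fail → the flipped bit is at their intersection.

row 3, column 3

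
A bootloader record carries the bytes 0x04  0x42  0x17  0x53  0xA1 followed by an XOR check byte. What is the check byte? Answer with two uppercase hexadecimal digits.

XOR the bytes together:
  start with 0x04
  0x04 ⊕ 0x42 = 0x46
  0x46 ⊕ 0x17 = 0x51
  0x51 ⊕ 0x53 = 0x02
  0x02 ⊕ 0xA1 = 0xA3

A3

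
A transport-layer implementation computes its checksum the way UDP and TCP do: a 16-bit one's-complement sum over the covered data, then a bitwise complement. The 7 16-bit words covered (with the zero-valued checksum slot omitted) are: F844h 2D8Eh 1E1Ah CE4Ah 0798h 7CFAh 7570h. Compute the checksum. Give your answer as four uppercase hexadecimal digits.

F3C4

One's-complement addition (fold any carry out of bit 15 back into bit 0):
  0xF844 + 0x2D8E = 0x125D2 → wrap carry → 0x25D3
  0x25D3 + 0x1E1A = 0x043ED
  0x43ED + 0xCE4A = 0x11237 → wrap carry → 0x1238
  0x1238 + 0x0798 = 0x019D0
  0x19D0 + 0x7CFA = 0x096CA
  0x96CA + 0x7570 = 0x10C3A → wrap carry → 0x0C3B
One's-complement sum = 0x0C3B.
Checksum = ~0x0C3B & 0xFFFF = 0xF3C4.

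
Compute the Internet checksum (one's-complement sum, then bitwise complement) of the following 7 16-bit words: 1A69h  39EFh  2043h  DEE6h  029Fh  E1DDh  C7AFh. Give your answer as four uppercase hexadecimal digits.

One's-complement addition (fold any carry out of bit 15 back into bit 0):
  0x1A69 + 0x39EF = 0x05458
  0x5458 + 0x2043 = 0x0749B
  0x749B + 0xDEE6 = 0x15381 → wrap carry → 0x5382
  0x5382 + 0x029F = 0x05621
  0x5621 + 0xE1DD = 0x137FE → wrap carry → 0x37FF
  0x37FF + 0xC7AF = 0x0FFAE
One's-complement sum = 0xFFAE.
Checksum = ~0xFFAE & 0xFFFF = 0x0051.

0051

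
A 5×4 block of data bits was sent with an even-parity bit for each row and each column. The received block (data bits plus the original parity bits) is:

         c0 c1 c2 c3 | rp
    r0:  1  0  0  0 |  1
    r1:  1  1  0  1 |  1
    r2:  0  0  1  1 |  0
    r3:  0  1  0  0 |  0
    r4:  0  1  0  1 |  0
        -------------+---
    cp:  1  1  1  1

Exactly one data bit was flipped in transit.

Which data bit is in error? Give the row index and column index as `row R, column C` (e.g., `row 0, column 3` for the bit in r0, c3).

Recompute each row's even parity and compare to rp:
  r0: data parity 1, sent rp 1 → ok
  r1: data parity 1, sent rp 1 → ok
  r2: data parity 0, sent rp 0 → ok
  r3: data parity 1, sent rp 0 → mismatch
  r4: data parity 0, sent rp 0 → ok
Recompute each column's even parity and compare to cp:
  c0: data parity 0, sent cp 1 → mismatch
  c1: data parity 1, sent cp 1 → ok
  c2: data parity 1, sent cp 1 → ok
  c3: data parity 1, sent cp 1 → ok
Exactly one row (r3) and one column (c0) fail → the flipped bit is at their intersection.

row 3, column 0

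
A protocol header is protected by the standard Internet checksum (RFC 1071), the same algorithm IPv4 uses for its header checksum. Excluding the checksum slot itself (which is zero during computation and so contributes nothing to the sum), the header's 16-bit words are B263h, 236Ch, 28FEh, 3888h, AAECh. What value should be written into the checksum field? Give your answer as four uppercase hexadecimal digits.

One's-complement addition (fold any carry out of bit 15 back into bit 0):
  0xB263 + 0x236C = 0x0D5CF
  0xD5CF + 0x28FE = 0x0FECD
  0xFECD + 0x3888 = 0x13755 → wrap carry → 0x3756
  0x3756 + 0xAAEC = 0x0E242
One's-complement sum = 0xE242.
Checksum = ~0xE242 & 0xFFFF = 0x1DBD.

1DBD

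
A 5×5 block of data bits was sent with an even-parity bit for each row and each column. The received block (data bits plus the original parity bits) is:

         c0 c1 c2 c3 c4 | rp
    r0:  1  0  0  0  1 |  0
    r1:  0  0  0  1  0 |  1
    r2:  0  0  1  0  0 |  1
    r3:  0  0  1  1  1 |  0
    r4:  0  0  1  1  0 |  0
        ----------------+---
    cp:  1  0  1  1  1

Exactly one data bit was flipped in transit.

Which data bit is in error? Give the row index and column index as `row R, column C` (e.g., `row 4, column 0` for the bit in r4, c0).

Recompute each row's even parity and compare to rp:
  r0: data parity 0, sent rp 0 → ok
  r1: data parity 1, sent rp 1 → ok
  r2: data parity 1, sent rp 1 → ok
  r3: data parity 1, sent rp 0 → mismatch
  r4: data parity 0, sent rp 0 → ok
Recompute each column's even parity and compare to cp:
  c0: data parity 1, sent cp 1 → ok
  c1: data parity 0, sent cp 0 → ok
  c2: data parity 1, sent cp 1 → ok
  c3: data parity 1, sent cp 1 → ok
  c4: data parity 0, sent cp 1 → mismatch
Exactly one row (r3) and one column (c4) fail → the flipped bit is at their intersection.

row 3, column 4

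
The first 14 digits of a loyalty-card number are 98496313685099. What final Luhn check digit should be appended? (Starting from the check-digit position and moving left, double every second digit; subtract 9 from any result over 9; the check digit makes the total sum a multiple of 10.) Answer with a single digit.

6

Partial digits right→left: 9 9 0 5 8 6 3 1 3 6 9 4 8 9
Double every second digit counting from the check-digit position (so the 1st, 3rd, 5th, ... of the partial from the right).
  doubled (with −9 where >9): 9 0 7 6 6 9 7 → sum 44
  kept as-is: 9 5 6 1 6 4 9 → sum 40
Total = 44 + 40 = 84.
Check digit = (10 − (84 mod 10)) mod 10 = 6.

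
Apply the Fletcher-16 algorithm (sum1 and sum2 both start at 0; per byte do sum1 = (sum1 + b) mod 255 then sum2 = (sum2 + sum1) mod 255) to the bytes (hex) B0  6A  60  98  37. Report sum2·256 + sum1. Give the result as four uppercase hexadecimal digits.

A64B

Running sums (mod 255):
  after byte 0 (B0): sum1=176, sum2=176
  after byte 1 (6A): sum1=27, sum2=203
  after byte 2 (60): sum1=123, sum2=71
  after byte 3 (98): sum1=20, sum2=91
  after byte 4 (37): sum1=75, sum2=166
Checksum = sum2·256 + sum1 = 166·256 + 75 = 42571 = 0xA64B.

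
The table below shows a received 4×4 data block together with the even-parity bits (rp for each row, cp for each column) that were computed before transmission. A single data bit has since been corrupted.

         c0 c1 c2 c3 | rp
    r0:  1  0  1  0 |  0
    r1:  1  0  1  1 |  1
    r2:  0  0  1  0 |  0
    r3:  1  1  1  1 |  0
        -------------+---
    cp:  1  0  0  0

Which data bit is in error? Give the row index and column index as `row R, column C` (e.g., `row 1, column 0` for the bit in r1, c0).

Recompute each row's even parity and compare to rp:
  r0: data parity 0, sent rp 0 → ok
  r1: data parity 1, sent rp 1 → ok
  r2: data parity 1, sent rp 0 → mismatch
  r3: data parity 0, sent rp 0 → ok
Recompute each column's even parity and compare to cp:
  c0: data parity 1, sent cp 1 → ok
  c1: data parity 1, sent cp 0 → mismatch
  c2: data parity 0, sent cp 0 → ok
  c3: data parity 0, sent cp 0 → ok
Exactly one row (r2) and one column (c1) fail → the flipped bit is at their intersection.

row 2, column 1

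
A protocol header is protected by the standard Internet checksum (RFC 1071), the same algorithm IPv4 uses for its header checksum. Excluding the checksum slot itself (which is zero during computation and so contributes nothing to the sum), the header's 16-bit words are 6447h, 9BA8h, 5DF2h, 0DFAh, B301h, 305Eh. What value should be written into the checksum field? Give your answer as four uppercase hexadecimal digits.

B0C3

One's-complement addition (fold any carry out of bit 15 back into bit 0):
  0x6447 + 0x9BA8 = 0x0FFEF
  0xFFEF + 0x5DF2 = 0x15DE1 → wrap carry → 0x5DE2
  0x5DE2 + 0x0DFA = 0x06BDC
  0x6BDC + 0xB301 = 0x11EDD → wrap carry → 0x1EDE
  0x1EDE + 0x305E = 0x04F3C
One's-complement sum = 0x4F3C.
Checksum = ~0x4F3C & 0xFFFF = 0xB0C3.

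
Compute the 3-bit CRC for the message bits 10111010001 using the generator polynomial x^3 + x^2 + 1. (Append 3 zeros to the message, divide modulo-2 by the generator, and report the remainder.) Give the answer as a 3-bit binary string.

Append 3 zeros: 10111010001000. Divide by 1101 (XOR where the leading bit is 1):
  pos 0: 1011 XOR 1101 = 0110
  pos 1: 1101 XOR 1101 = 0000
  pos 6: 1000 XOR 1101 = 0101
  pos 7: 1011 XOR 1101 = 0110
  pos 8: 1100 XOR 1101 = 0001
Remainder (last 3 bits) = 100. This is the CRC / FCS.

100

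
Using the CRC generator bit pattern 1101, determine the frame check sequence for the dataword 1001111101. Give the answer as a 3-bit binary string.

Append 3 zeros: 1001111101000. Divide by 1101 (XOR where the leading bit is 1):
  pos 0: 1001 XOR 1101 = 0100
  pos 1: 1001 XOR 1101 = 0100
  pos 2: 1001 XOR 1101 = 0100
  pos 3: 1001 XOR 1101 = 0100
  pos 4: 1001 XOR 1101 = 0100
  pos 5: 1000 XOR 1101 = 0101
  pos 6: 1011 XOR 1101 = 0110
  pos 7: 1100 XOR 1101 = 0001
Remainder (last 3 bits) = 100. This is the CRC / FCS.

100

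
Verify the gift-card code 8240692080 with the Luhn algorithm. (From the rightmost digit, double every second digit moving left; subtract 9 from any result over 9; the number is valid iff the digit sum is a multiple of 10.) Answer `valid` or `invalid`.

valid

From the right, keep odd positions and double even positions (subtract 9 from any doubled value over 9):
  doubled (positions 2,4,...): 7 4 3 8 7 → sum 29
  kept (positions 1,3,...): 0 0 9 0 2 → sum 11
Total = 40.
40 mod 10 = 0, so the number is valid.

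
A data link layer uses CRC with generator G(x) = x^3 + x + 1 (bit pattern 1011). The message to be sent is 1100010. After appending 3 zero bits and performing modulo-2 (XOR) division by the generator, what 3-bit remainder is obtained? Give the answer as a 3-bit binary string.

000

Append 3 zeros: 1100010000. Divide by 1011 (XOR where the leading bit is 1):
  pos 0: 1100 XOR 1011 = 0111
  pos 1: 1110 XOR 1011 = 0101
  pos 2: 1011 XOR 1011 = 0000
Remainder (last 3 bits) = 000. This is the CRC / FCS.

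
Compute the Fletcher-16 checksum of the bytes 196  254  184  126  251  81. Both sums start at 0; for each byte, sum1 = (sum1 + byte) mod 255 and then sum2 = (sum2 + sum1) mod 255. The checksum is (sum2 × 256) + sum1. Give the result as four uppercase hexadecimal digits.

Running sums (mod 255):
  after byte 0 (196): sum1=196, sum2=196
  after byte 1 (254): sum1=195, sum2=136
  after byte 2 (184): sum1=124, sum2=5
  after byte 3 (126): sum1=250, sum2=0
  after byte 4 (251): sum1=246, sum2=246
  after byte 5 (81): sum1=72, sum2=63
Checksum = sum2·256 + sum1 = 63·256 + 72 = 16200 = 0x3F48.

3F48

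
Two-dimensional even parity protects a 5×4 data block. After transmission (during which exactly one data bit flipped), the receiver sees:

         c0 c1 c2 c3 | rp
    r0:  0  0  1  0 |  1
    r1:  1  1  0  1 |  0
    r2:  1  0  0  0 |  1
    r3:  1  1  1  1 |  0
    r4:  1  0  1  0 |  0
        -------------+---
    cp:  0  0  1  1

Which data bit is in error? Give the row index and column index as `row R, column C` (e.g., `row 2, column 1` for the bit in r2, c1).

Recompute each row's even parity and compare to rp:
  r0: data parity 1, sent rp 1 → ok
  r1: data parity 1, sent rp 0 → mismatch
  r2: data parity 1, sent rp 1 → ok
  r3: data parity 0, sent rp 0 → ok
  r4: data parity 0, sent rp 0 → ok
Recompute each column's even parity and compare to cp:
  c0: data parity 0, sent cp 0 → ok
  c1: data parity 0, sent cp 0 → ok
  c2: data parity 1, sent cp 1 → ok
  c3: data parity 0, sent cp 1 → mismatch
Exactly one row (r1) and one column (c3) fail → the flipped bit is at their intersection.

row 1, column 3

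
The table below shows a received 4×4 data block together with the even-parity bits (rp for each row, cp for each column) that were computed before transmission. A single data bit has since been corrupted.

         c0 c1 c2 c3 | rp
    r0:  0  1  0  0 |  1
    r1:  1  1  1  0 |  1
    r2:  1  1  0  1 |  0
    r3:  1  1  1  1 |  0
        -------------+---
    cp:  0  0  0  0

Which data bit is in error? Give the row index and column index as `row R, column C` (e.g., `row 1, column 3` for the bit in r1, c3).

Recompute each row's even parity and compare to rp:
  r0: data parity 1, sent rp 1 → ok
  r1: data parity 1, sent rp 1 → ok
  r2: data parity 1, sent rp 0 → mismatch
  r3: data parity 0, sent rp 0 → ok
Recompute each column's even parity and compare to cp:
  c0: data parity 1, sent cp 0 → mismatch
  c1: data parity 0, sent cp 0 → ok
  c2: data parity 0, sent cp 0 → ok
  c3: data parity 0, sent cp 0 → ok
Exactly one row (r2) and one column (c0) fail → the flipped bit is at their intersection.

row 2, column 0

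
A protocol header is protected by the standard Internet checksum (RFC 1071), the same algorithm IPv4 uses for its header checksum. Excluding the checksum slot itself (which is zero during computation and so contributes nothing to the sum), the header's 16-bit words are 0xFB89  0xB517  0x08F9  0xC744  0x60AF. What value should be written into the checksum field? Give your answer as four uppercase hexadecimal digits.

One's-complement addition (fold any carry out of bit 15 back into bit 0):
  0xFB89 + 0xB517 = 0x1B0A0 → wrap carry → 0xB0A1
  0xB0A1 + 0x08F9 = 0x0B99A
  0xB99A + 0xC744 = 0x180DE → wrap carry → 0x80DF
  0x80DF + 0x60AF = 0x0E18E
One's-complement sum = 0xE18E.
Checksum = ~0xE18E & 0xFFFF = 0x1E71.

1E71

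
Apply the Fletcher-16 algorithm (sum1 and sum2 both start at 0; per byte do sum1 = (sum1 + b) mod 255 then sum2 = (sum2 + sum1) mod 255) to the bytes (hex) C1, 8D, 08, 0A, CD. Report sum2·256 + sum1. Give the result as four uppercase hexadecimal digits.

Running sums (mod 255):
  after byte 0 (C1): sum1=193, sum2=193
  after byte 1 (8D): sum1=79, sum2=17
  after byte 2 (08): sum1=87, sum2=104
  after byte 3 (0A): sum1=97, sum2=201
  after byte 4 (CD): sum1=47, sum2=248
Checksum = sum2·256 + sum1 = 248·256 + 47 = 63535 = 0xF82F.

F82F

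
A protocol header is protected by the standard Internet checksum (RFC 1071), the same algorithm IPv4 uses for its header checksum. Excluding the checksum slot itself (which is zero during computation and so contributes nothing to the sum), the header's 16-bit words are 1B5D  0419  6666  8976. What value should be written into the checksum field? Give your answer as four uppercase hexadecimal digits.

F0AC

One's-complement addition (fold any carry out of bit 15 back into bit 0):
  0x1B5D + 0x0419 = 0x01F76
  0x1F76 + 0x6666 = 0x085DC
  0x85DC + 0x8976 = 0x10F52 → wrap carry → 0x0F53
One's-complement sum = 0x0F53.
Checksum = ~0x0F53 & 0xFFFF = 0xF0AC.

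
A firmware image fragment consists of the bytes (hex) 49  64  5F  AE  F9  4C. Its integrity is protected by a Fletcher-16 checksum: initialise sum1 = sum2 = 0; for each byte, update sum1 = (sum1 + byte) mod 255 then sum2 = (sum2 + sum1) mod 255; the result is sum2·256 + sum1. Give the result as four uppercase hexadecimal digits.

7702

Running sums (mod 255):
  after byte 0 (49): sum1=73, sum2=73
  after byte 1 (64): sum1=173, sum2=246
  after byte 2 (5F): sum1=13, sum2=4
  after byte 3 (AE): sum1=187, sum2=191
  after byte 4 (F9): sum1=181, sum2=117
  after byte 5 (4C): sum1=2, sum2=119
Checksum = sum2·256 + sum1 = 119·256 + 2 = 30466 = 0x7702.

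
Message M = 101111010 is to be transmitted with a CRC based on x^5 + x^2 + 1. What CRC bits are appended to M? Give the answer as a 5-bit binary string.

10111

Append 5 zeros: 10111101000000. Divide by 100101 (XOR where the leading bit is 1):
  pos 0: 101111 XOR 100101 = 001010
  pos 2: 101001 XOR 100101 = 001100
  pos 4: 110000 XOR 100101 = 010101
  pos 5: 101010 XOR 100101 = 001111
  pos 7: 111100 XOR 100101 = 011001
  pos 8: 110010 XOR 100101 = 010111
Remainder (last 5 bits) = 10111. This is the CRC / FCS.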